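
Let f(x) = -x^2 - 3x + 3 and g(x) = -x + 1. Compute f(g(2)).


g(2) = -1
f(-1) = (-1)*(-1)^2 - 3*(-1) + 3 = 5

5


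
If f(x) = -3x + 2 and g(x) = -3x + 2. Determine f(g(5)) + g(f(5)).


f(g(5)) = 41
g(f(5)) = 41
Sum = 82

82


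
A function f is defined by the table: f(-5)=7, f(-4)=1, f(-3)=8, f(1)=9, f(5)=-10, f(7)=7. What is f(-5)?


Reading from the table at x = -5

7


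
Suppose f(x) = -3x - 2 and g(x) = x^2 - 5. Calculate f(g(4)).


-35


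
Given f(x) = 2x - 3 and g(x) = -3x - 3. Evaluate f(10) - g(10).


f(10) = 17
g(10) = -33
Difference = 50

50


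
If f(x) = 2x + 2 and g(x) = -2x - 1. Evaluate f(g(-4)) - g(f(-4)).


5


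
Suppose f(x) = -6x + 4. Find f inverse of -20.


Solve -6x + 4 = -20
x = (-20 - 4) / (-6) = 4

4


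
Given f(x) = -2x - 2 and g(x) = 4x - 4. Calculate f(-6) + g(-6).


-18


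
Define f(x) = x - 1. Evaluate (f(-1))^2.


4


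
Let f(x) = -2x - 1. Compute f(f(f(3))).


-27


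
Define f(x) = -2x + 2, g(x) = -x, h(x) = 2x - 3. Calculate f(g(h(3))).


h(3) = 3
g(3) = -3
f(-3) = 8

8


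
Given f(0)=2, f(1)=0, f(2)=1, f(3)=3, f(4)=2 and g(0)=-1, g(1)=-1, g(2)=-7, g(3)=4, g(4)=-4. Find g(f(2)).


f(2) = 1
g(1) = -1

-1


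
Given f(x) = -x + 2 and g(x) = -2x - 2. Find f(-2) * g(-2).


f(-2) = 4
g(-2) = 2
Product = 8

8


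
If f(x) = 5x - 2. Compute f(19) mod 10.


3


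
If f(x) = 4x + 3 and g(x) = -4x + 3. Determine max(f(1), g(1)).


f(1) = 7
g(1) = -1
max = 7

7


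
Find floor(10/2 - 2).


10/2 = 5
5 - 2 = 3
floor(3) = 3

3


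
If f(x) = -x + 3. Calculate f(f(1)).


f(1) = 2
f(2) = 1

1


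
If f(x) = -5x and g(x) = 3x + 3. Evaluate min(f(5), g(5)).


f(5) = -25
g(5) = 18
min = -25

-25


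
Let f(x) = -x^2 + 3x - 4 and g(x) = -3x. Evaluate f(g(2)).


g(2) = -6
f(-6) = (-1)*(-6)^2 + 3*(-6) - 4 = -58

-58


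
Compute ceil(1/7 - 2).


1/7 = 0.1429
0.1429 - 2 = -1.8571
ceil(-1.8571) = -1

-1


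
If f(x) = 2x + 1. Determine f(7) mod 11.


f(7) = 15
15 mod 11 = 4

4


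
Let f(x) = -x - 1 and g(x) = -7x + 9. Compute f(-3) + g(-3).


f(-3) = 2
g(-3) = 30
Sum = 32

32


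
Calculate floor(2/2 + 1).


2


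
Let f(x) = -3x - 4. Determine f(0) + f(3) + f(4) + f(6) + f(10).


f(0) = -4
f(3) = -13
f(4) = -16
f(6) = -22
f(10) = -34
Sum = -89

-89


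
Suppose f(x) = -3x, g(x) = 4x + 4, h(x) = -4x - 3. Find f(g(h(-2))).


h(-2) = 5
g(5) = 24
f(24) = -72

-72


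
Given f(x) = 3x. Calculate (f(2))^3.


f(2) = 6
(6)^3 = 216

216


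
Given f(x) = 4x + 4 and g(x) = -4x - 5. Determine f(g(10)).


g(10) = -45
f(-45) = -176

-176


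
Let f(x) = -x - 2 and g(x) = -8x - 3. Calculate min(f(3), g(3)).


-27


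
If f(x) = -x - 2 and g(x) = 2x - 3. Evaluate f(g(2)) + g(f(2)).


f(g(2)) = -3
g(f(2)) = -11
Sum = -14

-14


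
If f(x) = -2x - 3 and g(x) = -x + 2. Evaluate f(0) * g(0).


f(0) = -3
g(0) = 2
Product = -6

-6


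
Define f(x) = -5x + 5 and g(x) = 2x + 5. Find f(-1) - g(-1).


f(-1) = 10
g(-1) = 3
Difference = 7

7


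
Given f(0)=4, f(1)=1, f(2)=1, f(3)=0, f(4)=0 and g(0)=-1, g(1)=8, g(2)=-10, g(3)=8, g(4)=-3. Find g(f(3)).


f(3) = 0
g(0) = -1

-1


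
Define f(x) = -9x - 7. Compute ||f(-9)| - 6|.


f(-9) = 74
|74| = 74
|74 - 6| = 68

68


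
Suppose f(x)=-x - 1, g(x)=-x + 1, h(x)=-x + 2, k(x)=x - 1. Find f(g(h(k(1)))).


k(1) = 0
h(0) = 2
g(2) = -1
f(-1) = 0

0


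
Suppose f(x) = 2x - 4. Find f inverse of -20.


Solve 2x - 4 = -20
x = (-20 + 4) / 2 = -8

-8


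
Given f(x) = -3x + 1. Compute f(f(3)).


f(3) = -8
f(-8) = 25

25


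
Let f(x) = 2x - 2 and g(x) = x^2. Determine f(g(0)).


-2


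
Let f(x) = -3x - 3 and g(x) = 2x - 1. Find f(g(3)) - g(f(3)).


f(g(3)) = -18
g(f(3)) = -25
Difference = 7

7


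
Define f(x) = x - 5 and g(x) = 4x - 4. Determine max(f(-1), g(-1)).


-6


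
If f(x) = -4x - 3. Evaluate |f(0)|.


f(0) = -3
|-3| = 3

3


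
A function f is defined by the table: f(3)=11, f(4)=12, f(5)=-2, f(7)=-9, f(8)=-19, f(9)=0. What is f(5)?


Reading from the table at x = 5

-2


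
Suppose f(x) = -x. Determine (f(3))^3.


f(3) = -3
(-3)^3 = -27

-27


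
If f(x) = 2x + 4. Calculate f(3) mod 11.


f(3) = 10
10 mod 11 = 10

10


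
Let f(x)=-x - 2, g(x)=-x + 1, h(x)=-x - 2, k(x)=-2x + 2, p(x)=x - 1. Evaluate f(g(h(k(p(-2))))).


p(-2) = -3
k(-3) = 8
h(8) = -10
g(-10) = 11
f(11) = -13

-13


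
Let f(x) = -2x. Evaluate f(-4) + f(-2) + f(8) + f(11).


f(-4) = 8
f(-2) = 4
f(8) = -16
f(11) = -22
Sum = -26

-26


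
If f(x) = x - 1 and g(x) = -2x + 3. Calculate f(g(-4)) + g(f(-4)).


f(g(-4)) = 10
g(f(-4)) = 13
Sum = 23

23


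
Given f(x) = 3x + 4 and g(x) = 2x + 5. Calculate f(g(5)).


49


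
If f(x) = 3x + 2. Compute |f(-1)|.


f(-1) = -1
|-1| = 1

1


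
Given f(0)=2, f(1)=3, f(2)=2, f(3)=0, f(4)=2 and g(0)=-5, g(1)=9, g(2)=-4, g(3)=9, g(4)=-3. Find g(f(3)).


-5


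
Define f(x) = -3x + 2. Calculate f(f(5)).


f(5) = -13
f(-13) = 41

41


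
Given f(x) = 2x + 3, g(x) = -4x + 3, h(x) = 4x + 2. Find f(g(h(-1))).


h(-1) = -2
g(-2) = 11
f(11) = 25

25


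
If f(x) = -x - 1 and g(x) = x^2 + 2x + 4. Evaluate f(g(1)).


g(1) = 7
f(7) = -8

-8


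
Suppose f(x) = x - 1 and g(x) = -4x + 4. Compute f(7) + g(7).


f(7) = 6
g(7) = -24
Sum = -18

-18


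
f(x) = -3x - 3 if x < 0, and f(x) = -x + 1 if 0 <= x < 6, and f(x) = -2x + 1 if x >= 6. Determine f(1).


0


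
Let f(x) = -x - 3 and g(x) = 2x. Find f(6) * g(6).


-108


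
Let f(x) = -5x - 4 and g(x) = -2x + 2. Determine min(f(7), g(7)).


-39


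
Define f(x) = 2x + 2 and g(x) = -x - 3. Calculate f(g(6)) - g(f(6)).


f(g(6)) = -16
g(f(6)) = -17
Difference = 1

1


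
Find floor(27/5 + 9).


14


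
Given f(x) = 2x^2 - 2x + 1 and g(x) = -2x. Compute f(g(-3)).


g(-3) = 6
f(6) = 2*(6)^2 - 2*(6) + 1 = 61

61


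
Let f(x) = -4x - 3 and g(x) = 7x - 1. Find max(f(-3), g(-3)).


f(-3) = 9
g(-3) = -22
max = 9

9


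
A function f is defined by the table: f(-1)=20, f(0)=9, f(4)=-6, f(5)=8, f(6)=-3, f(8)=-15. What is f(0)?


Reading from the table at x = 0

9


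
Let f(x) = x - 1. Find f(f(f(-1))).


f(-1) = -2
f(-2) = -3
f(-3) = -4

-4


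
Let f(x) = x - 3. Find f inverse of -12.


Solve x - 3 = -12
x = (-12 + 3) / 1 = -9

-9


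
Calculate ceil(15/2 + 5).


15/2 = 7.5
7.5 + 5 = 12.5
ceil(12.5) = 13

13


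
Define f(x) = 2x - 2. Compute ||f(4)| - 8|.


f(4) = 6
|6| = 6
|6 - 8| = 2

2


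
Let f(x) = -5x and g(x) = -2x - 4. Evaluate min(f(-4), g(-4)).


f(-4) = 20
g(-4) = 4
min = 4

4


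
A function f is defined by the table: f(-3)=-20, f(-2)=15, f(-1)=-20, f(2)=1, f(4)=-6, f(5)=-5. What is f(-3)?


-20


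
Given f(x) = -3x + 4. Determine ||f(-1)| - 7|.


f(-1) = 7
|7| = 7
|7 - 7| = 0

0


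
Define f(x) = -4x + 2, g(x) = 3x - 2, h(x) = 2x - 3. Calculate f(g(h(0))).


h(0) = -3
g(-3) = -11
f(-11) = 46

46


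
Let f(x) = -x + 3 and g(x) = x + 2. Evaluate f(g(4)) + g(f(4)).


f(g(4)) = -3
g(f(4)) = 1
Sum = -2

-2


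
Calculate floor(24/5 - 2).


24/5 = 4.8
4.8 - 2 = 2.8
floor(2.8) = 2

2


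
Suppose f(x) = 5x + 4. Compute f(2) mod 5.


f(2) = 14
14 mod 5 = 4

4


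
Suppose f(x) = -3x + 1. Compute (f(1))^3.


f(1) = -2
(-2)^3 = -8

-8


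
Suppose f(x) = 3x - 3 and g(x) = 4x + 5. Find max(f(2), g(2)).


f(2) = 3
g(2) = 13
max = 13

13


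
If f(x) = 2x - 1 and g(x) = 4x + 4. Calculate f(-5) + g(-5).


f(-5) = -11
g(-5) = -16
Sum = -27

-27


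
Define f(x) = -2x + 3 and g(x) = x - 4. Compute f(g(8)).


g(8) = 4
f(4) = -5

-5


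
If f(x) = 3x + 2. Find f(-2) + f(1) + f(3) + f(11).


f(-2) = -4
f(1) = 5
f(3) = 11
f(11) = 35
Sum = 47

47


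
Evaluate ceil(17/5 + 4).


8


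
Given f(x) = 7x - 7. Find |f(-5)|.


f(-5) = -42
|-42| = 42

42


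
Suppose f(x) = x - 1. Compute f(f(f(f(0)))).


f(0) = -1
f(-1) = -2
f(-2) = -3
f(-3) = -4

-4


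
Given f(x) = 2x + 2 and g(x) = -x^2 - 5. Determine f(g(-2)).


-16


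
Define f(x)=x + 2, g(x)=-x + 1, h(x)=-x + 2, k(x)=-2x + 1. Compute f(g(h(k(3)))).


k(3) = -5
h(-5) = 7
g(7) = -6
f(-6) = -4

-4


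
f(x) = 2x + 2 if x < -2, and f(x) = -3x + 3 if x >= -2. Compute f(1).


1 satisfies x >= -2
f(1) = 0

0


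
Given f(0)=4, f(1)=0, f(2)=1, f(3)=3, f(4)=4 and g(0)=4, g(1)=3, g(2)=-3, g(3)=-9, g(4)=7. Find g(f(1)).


f(1) = 0
g(0) = 4

4


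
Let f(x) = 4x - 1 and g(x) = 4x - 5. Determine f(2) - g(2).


f(2) = 7
g(2) = 3
Difference = 4

4


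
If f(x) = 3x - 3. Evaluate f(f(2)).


f(2) = 3
f(3) = 6

6


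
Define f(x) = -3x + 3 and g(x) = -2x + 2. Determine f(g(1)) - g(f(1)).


1


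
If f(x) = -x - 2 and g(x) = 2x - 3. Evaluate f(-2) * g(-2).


0


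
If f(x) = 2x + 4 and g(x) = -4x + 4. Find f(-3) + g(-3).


f(-3) = -2
g(-3) = 16
Sum = 14

14


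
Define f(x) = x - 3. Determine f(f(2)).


f(2) = -1
f(-1) = -4

-4


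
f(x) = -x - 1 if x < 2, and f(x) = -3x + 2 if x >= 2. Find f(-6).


-6 satisfies x < 2
f(-6) = 5

5


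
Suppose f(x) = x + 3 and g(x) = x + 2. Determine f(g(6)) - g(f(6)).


f(g(6)) = 11
g(f(6)) = 11
Difference = 0

0


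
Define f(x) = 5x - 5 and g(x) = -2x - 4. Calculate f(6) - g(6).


f(6) = 25
g(6) = -16
Difference = 41

41


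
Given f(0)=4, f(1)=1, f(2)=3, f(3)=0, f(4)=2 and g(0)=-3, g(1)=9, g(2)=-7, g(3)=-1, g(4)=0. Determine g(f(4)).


f(4) = 2
g(2) = -7

-7


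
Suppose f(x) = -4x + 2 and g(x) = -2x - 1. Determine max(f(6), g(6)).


-13


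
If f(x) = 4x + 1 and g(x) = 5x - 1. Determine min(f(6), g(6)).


f(6) = 25
g(6) = 29
min = 25

25


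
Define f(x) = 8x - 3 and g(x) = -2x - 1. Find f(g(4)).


g(4) = -9
f(-9) = -75

-75


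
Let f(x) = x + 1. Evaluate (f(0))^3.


f(0) = 1
(1)^3 = 1

1


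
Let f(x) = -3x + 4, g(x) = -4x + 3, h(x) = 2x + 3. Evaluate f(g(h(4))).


127


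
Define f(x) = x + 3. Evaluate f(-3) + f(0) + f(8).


f(-3) = 0
f(0) = 3
f(8) = 11
Sum = 14

14


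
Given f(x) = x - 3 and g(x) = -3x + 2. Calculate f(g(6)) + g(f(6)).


f(g(6)) = -19
g(f(6)) = -7
Sum = -26

-26


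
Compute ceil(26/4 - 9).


-2


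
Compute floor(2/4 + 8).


2/4 = 0.5
0.5 + 8 = 8.5
floor(8.5) = 8

8


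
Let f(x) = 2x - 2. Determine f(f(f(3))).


f(3) = 4
f(4) = 6
f(6) = 10

10


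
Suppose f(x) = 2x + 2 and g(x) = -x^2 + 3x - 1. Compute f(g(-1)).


g(-1) = -5
f(-5) = -8

-8


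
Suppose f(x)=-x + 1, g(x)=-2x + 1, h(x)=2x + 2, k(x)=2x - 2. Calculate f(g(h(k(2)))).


k(2) = 2
h(2) = 6
g(6) = -11
f(-11) = 12

12


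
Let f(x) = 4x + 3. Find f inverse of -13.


Solve 4x + 3 = -13
x = (-13 - 3) / 4 = -4

-4


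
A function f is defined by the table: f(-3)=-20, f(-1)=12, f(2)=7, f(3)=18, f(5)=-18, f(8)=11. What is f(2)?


Reading from the table at x = 2

7


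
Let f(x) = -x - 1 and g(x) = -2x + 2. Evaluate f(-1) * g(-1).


f(-1) = 0
g(-1) = 4
Product = 0

0


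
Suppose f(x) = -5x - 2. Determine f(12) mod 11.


f(12) = -62
-62 mod 11 = 4

4


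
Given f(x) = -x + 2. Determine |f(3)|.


f(3) = -1
|-1| = 1

1


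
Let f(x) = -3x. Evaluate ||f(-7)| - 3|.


18


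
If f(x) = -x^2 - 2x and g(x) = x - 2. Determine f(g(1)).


g(1) = -1
f(-1) = (-1)*(-1)^2 - 2*(-1) = 1

1


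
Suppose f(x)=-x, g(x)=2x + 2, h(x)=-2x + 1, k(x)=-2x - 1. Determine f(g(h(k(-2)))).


k(-2) = 3
h(3) = -5
g(-5) = -8
f(-8) = 8

8


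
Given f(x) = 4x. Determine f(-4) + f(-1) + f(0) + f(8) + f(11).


56


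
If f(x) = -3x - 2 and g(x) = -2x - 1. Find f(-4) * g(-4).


f(-4) = 10
g(-4) = 7
Product = 70

70


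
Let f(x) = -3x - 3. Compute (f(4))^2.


f(4) = -15
(-15)^2 = 225

225


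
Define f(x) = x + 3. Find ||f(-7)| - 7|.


f(-7) = -4
|-4| = 4
|4 - 7| = 3

3


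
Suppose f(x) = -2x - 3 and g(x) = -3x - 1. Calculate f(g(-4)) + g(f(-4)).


-41


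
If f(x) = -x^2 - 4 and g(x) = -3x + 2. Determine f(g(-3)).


g(-3) = 11
f(11) = (-1)*(11)^2 - 4 = -125

-125


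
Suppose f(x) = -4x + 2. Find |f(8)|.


f(8) = -30
|-30| = 30

30


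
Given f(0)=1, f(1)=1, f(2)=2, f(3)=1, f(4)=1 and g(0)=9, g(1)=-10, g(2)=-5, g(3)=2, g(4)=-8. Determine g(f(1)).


f(1) = 1
g(1) = -10

-10


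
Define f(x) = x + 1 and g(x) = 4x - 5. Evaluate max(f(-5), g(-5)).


f(-5) = -4
g(-5) = -25
max = -4

-4


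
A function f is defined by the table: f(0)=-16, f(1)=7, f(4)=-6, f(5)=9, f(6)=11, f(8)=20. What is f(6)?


Reading from the table at x = 6

11


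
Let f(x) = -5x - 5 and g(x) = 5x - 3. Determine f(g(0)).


g(0) = -3
f(-3) = 10

10


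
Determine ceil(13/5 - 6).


13/5 = 2.6
2.6 - 6 = -3.4
ceil(-3.4) = -3

-3


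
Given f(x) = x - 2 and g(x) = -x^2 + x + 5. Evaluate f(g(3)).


-3


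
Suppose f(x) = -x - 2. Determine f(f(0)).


f(0) = -2
f(-2) = 0

0


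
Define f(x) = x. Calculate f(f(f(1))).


1


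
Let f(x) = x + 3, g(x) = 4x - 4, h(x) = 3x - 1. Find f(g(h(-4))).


-53


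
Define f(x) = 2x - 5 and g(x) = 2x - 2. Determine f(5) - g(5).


f(5) = 5
g(5) = 8
Difference = -3

-3


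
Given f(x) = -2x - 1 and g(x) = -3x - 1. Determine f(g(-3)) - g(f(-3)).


f(g(-3)) = -17
g(f(-3)) = -16
Difference = -1

-1


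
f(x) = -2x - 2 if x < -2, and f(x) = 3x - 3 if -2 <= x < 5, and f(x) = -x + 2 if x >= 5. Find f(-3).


-3 satisfies x < -2
f(-3) = 4

4


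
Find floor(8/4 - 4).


8/4 = 2
2 - 4 = -2
floor(-2) = -2

-2


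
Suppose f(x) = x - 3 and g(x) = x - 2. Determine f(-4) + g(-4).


-13


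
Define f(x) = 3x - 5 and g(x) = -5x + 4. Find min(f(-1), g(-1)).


-8


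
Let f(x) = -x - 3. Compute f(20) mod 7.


f(20) = -23
-23 mod 7 = 5

5


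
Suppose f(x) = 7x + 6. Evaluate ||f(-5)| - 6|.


f(-5) = -29
|-29| = 29
|29 - 6| = 23

23


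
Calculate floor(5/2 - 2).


0


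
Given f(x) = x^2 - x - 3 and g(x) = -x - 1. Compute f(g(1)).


g(1) = -2
f(-2) = 1*(-2)^2 - 1*(-2) - 3 = 3

3


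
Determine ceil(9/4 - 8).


9/4 = 2.25
2.25 - 8 = -5.75
ceil(-5.75) = -5

-5


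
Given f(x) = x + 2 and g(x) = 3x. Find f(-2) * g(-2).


f(-2) = 0
g(-2) = -6
Product = 0

0


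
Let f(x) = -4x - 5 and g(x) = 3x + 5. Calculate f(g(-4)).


g(-4) = -7
f(-7) = 23

23


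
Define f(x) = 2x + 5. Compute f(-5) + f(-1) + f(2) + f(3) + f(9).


41


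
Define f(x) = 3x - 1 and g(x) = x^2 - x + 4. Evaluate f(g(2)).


g(2) = 6
f(6) = 17

17


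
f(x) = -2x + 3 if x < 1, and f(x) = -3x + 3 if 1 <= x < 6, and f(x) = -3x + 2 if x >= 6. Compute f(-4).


-4 satisfies x < 1
f(-4) = 11

11


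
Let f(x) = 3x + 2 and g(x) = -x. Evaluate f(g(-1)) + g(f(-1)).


f(g(-1)) = 5
g(f(-1)) = 1
Sum = 6

6


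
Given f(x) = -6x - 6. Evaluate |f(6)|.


f(6) = -42
|-42| = 42

42


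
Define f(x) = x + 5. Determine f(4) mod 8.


f(4) = 9
9 mod 8 = 1

1


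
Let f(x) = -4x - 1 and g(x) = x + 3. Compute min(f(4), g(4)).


f(4) = -17
g(4) = 7
min = -17

-17


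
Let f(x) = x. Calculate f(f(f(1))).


1


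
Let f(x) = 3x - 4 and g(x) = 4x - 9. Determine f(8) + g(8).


f(8) = 20
g(8) = 23
Sum = 43

43


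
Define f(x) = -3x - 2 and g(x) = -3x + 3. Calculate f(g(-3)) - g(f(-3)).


f(g(-3)) = -38
g(f(-3)) = -18
Difference = -20

-20


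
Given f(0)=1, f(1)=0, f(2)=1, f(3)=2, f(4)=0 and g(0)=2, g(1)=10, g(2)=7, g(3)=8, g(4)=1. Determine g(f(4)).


f(4) = 0
g(0) = 2

2


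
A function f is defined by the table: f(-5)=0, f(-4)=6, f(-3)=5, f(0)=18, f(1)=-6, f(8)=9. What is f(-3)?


Reading from the table at x = -3

5


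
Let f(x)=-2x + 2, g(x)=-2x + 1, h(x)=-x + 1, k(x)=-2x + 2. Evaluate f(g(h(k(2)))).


k(2) = -2
h(-2) = 3
g(3) = -5
f(-5) = 12

12


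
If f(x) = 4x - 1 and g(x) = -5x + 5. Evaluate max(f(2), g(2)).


f(2) = 7
g(2) = -5
max = 7

7


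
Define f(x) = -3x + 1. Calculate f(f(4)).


f(4) = -11
f(-11) = 34

34


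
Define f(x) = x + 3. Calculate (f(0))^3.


f(0) = 3
(3)^3 = 27

27


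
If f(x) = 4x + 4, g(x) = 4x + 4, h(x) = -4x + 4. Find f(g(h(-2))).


h(-2) = 12
g(12) = 52
f(52) = 212

212


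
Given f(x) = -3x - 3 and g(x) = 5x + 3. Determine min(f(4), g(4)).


f(4) = -15
g(4) = 23
min = -15

-15


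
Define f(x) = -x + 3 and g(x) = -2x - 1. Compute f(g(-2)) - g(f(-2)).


f(g(-2)) = 0
g(f(-2)) = -11
Difference = 11

11


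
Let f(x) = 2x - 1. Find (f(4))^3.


343


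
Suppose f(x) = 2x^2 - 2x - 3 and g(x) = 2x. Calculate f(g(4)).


g(4) = 8
f(8) = 2*(8)^2 - 2*(8) - 3 = 109

109


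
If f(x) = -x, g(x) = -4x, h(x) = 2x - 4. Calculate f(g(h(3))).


h(3) = 2
g(2) = -8
f(-8) = 8

8


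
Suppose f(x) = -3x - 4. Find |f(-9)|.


f(-9) = 23
|23| = 23

23


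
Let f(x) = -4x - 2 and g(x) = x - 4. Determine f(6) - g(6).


-28


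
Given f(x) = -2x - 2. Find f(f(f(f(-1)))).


f(-1) = 0
f(0) = -2
f(-2) = 2
f(2) = -6

-6


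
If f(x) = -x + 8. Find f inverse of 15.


Solve -x + 8 = 15
x = (15 - 8) / (-1) = -7

-7


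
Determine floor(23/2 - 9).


2


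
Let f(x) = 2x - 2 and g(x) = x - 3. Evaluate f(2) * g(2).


f(2) = 2
g(2) = -1
Product = -2

-2


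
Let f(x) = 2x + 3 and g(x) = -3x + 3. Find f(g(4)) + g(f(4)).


f(g(4)) = -15
g(f(4)) = -30
Sum = -45

-45


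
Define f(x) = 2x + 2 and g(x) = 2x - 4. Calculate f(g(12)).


g(12) = 20
f(20) = 42

42


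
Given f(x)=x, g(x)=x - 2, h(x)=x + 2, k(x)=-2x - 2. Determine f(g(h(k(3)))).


k(3) = -8
h(-8) = -6
g(-6) = -8
f(-8) = -8

-8


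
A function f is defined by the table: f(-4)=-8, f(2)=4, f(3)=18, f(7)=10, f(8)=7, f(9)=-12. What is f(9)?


Reading from the table at x = 9

-12


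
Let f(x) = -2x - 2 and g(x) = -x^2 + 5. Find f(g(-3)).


g(-3) = -4
f(-4) = 6

6


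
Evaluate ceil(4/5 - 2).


4/5 = 0.8
0.8 - 2 = -1.2
ceil(-1.2) = -1

-1


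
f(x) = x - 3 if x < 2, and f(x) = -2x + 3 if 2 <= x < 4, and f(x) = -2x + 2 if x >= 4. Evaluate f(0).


-3


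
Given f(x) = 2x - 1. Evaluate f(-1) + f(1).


f(-1) = -3
f(1) = 1
Sum = -2

-2


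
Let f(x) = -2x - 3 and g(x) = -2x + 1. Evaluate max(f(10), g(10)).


f(10) = -23
g(10) = -19
max = -19

-19


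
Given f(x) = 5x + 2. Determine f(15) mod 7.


f(15) = 77
77 mod 7 = 0

0


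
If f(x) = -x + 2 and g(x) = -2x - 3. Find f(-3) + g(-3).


f(-3) = 5
g(-3) = 3
Sum = 8

8


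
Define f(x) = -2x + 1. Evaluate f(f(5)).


19


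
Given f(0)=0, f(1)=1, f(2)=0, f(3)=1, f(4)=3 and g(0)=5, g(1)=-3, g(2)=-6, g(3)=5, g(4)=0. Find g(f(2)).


f(2) = 0
g(0) = 5

5


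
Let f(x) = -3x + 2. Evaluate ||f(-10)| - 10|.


f(-10) = 32
|32| = 32
|32 - 10| = 22

22


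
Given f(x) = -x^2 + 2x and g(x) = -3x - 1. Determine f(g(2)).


g(2) = -7
f(-7) = (-1)*(-7)^2 + 2*(-7) = -63

-63


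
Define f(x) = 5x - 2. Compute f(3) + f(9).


f(3) = 13
f(9) = 43
Sum = 56

56


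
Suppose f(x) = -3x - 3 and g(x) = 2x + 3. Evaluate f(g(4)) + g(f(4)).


f(g(4)) = -36
g(f(4)) = -27
Sum = -63

-63


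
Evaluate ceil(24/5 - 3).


2


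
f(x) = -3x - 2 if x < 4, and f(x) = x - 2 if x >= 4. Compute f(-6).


-6 satisfies x < 4
f(-6) = 16

16


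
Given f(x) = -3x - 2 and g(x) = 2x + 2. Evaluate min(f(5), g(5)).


f(5) = -17
g(5) = 12
min = -17

-17


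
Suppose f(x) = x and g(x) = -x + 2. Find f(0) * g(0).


f(0) = 0
g(0) = 2
Product = 0

0


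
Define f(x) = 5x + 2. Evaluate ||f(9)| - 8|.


39


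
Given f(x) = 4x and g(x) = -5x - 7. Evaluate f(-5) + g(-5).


-2


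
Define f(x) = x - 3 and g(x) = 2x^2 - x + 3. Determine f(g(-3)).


g(-3) = 24
f(24) = 21

21


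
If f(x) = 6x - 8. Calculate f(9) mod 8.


f(9) = 46
46 mod 8 = 6

6


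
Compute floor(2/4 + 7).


2/4 = 0.5
0.5 + 7 = 7.5
floor(7.5) = 7

7


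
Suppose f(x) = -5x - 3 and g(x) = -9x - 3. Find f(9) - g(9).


f(9) = -48
g(9) = -84
Difference = 36

36


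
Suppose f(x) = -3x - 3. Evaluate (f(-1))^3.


f(-1) = 0
(0)^3 = 0

0


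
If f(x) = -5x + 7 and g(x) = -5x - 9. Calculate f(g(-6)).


g(-6) = 21
f(21) = -98

-98


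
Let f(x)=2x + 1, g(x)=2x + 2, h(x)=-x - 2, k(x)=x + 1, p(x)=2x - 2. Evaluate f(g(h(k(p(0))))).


1


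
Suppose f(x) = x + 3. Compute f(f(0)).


f(0) = 3
f(3) = 6

6


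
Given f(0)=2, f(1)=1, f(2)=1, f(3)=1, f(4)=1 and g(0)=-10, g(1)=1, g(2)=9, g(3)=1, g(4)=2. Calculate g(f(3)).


f(3) = 1
g(1) = 1

1


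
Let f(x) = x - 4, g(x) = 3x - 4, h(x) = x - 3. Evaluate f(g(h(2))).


h(2) = -1
g(-1) = -7
f(-7) = -11

-11


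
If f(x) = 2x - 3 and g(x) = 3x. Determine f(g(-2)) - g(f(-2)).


f(g(-2)) = -15
g(f(-2)) = -21
Difference = 6

6


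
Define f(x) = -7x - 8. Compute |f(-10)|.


62


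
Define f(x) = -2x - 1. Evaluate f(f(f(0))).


f(0) = -1
f(-1) = 1
f(1) = -3

-3


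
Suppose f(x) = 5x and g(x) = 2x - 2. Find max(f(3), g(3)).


f(3) = 15
g(3) = 4
max = 15

15


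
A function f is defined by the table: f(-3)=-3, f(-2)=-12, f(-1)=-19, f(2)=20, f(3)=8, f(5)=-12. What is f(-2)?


-12


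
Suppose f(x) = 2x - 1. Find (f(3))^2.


25


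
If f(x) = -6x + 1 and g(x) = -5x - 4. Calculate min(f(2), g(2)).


f(2) = -11
g(2) = -14
min = -14

-14


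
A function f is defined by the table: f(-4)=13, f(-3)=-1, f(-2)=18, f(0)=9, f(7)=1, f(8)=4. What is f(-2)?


Reading from the table at x = -2

18


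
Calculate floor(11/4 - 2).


0


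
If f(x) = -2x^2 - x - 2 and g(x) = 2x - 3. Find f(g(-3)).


g(-3) = -9
f(-9) = (-2)*(-9)^2 - 1*(-9) - 2 = -155

-155


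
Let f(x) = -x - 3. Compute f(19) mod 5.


3


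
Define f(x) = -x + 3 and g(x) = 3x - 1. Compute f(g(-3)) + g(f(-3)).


f(g(-3)) = 13
g(f(-3)) = 17
Sum = 30

30


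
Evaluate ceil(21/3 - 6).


1


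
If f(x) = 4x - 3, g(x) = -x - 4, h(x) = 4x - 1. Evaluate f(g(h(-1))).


h(-1) = -5
g(-5) = 1
f(1) = 1

1


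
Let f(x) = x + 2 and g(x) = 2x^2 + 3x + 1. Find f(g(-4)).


g(-4) = 21
f(21) = 23

23


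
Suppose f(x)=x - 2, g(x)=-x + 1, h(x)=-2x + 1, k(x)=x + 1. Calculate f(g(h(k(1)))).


k(1) = 2
h(2) = -3
g(-3) = 4
f(4) = 2

2


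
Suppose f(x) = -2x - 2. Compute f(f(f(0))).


-6


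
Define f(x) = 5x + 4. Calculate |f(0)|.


f(0) = 4
|4| = 4

4


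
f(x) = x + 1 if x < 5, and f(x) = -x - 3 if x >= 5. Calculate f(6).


-9


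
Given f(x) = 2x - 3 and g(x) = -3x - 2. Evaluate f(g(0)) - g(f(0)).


f(g(0)) = -7
g(f(0)) = 7
Difference = -14

-14


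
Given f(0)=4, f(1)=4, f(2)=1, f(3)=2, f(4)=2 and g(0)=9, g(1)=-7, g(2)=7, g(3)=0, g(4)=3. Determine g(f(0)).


f(0) = 4
g(4) = 3

3


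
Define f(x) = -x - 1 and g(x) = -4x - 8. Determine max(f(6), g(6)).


f(6) = -7
g(6) = -32
max = -7

-7


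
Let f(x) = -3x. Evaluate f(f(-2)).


f(-2) = 6
f(6) = -18

-18


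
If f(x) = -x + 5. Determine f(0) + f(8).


f(0) = 5
f(8) = -3
Sum = 2

2


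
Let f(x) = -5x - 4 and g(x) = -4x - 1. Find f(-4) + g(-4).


31


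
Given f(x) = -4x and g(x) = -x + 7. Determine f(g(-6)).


g(-6) = 13
f(13) = -52

-52


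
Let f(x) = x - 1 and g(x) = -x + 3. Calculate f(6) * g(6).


f(6) = 5
g(6) = -3
Product = -15

-15


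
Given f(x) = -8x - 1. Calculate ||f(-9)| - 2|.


f(-9) = 71
|71| = 71
|71 - 2| = 69

69


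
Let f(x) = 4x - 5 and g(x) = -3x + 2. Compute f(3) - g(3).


14


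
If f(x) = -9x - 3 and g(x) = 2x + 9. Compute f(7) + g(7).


f(7) = -66
g(7) = 23
Sum = -43

-43


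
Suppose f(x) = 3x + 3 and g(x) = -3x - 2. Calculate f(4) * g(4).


f(4) = 15
g(4) = -14
Product = -210

-210


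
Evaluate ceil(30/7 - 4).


30/7 = 4.2857
4.2857 - 4 = 0.2857
ceil(0.2857) = 1

1


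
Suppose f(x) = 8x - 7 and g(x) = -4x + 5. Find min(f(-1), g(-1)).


-15


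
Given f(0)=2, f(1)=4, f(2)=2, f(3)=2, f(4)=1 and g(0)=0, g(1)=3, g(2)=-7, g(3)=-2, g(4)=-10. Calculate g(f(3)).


f(3) = 2
g(2) = -7

-7


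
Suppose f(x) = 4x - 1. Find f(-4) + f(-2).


f(-4) = -17
f(-2) = -9
Sum = -26

-26


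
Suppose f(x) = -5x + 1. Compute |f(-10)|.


51


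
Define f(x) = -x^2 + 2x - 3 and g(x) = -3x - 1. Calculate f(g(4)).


-198


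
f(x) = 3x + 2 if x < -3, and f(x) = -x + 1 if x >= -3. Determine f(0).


0 satisfies x >= -3
f(0) = 1

1


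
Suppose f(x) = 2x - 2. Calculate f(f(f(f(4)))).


34


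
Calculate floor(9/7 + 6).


9/7 = 1.2857
1.2857 + 6 = 7.2857
floor(7.2857) = 7

7


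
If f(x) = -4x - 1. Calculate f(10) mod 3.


f(10) = -41
-41 mod 3 = 1

1


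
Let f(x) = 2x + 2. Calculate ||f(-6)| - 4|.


f(-6) = -10
|-10| = 10
|10 - 4| = 6

6


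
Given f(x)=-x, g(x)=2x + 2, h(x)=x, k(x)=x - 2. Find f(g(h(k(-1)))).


k(-1) = -3
h(-3) = -3
g(-3) = -4
f(-4) = 4

4


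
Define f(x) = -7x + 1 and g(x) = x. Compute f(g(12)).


g(12) = 12
f(12) = -83

-83


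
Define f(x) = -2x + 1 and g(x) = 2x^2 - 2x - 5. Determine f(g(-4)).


g(-4) = 35
f(35) = -69

-69


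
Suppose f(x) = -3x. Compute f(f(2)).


f(2) = -6
f(-6) = 18

18


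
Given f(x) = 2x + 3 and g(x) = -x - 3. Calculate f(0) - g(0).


f(0) = 3
g(0) = -3
Difference = 6

6


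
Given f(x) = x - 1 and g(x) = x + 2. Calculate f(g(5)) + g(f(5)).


f(g(5)) = 6
g(f(5)) = 6
Sum = 12

12


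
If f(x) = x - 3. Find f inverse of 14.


Solve x - 3 = 14
x = (14 + 3) / 1 = 17

17


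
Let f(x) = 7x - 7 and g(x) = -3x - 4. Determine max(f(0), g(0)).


f(0) = -7
g(0) = -4
max = -4

-4


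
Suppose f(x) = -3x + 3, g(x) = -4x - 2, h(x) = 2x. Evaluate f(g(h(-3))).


h(-3) = -6
g(-6) = 22
f(22) = -63

-63


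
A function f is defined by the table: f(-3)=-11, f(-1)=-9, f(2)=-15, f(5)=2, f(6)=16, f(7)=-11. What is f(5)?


Reading from the table at x = 5

2


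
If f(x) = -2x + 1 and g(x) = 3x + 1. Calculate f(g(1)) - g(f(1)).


f(g(1)) = -7
g(f(1)) = -2
Difference = -5

-5


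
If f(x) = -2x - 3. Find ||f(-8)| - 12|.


f(-8) = 13
|13| = 13
|13 - 12| = 1

1


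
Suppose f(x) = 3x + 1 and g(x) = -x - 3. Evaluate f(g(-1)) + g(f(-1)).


-6


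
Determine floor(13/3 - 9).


13/3 = 4.3333
4.3333 - 9 = -4.6667
floor(-4.6667) = -5

-5


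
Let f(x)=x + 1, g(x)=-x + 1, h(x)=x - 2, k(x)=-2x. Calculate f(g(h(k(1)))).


k(1) = -2
h(-2) = -4
g(-4) = 5
f(5) = 6

6


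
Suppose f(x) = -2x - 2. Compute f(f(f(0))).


f(0) = -2
f(-2) = 2
f(2) = -6

-6


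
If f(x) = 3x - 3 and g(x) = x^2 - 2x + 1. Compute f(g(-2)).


g(-2) = 9
f(9) = 24

24


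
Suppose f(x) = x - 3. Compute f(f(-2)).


f(-2) = -5
f(-5) = -8

-8


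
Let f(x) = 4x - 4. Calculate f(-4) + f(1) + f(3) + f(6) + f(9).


40


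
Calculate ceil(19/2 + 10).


19/2 = 9.5
9.5 + 10 = 19.5
ceil(19.5) = 20

20


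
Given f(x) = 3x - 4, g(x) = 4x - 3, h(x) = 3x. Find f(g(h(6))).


h(6) = 18
g(18) = 69
f(69) = 203

203


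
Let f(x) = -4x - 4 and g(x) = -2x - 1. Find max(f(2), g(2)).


-5


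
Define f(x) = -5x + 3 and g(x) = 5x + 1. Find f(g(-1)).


g(-1) = -4
f(-4) = 23

23


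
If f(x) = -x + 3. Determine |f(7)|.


f(7) = -4
|-4| = 4

4


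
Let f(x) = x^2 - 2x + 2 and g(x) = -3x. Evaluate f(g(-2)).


g(-2) = 6
f(6) = 1*(6)^2 - 2*(6) + 2 = 26

26


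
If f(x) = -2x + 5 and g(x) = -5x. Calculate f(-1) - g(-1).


f(-1) = 7
g(-1) = 5
Difference = 2

2


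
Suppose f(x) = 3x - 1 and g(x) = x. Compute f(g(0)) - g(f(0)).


f(g(0)) = -1
g(f(0)) = -1
Difference = 0

0


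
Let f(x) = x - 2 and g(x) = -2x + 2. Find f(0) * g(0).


f(0) = -2
g(0) = 2
Product = -4

-4


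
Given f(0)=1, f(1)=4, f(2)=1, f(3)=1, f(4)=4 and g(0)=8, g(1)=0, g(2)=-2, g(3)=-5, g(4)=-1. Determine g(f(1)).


-1


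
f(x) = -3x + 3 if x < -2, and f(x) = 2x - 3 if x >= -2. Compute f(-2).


-2 satisfies x >= -2
f(-2) = -7

-7


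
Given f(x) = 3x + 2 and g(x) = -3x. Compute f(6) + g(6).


2


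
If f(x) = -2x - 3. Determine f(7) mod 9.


f(7) = -17
-17 mod 9 = 1

1


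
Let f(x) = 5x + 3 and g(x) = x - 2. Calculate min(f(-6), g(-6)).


-27


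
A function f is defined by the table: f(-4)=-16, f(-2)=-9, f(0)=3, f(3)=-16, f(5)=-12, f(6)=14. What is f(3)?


-16


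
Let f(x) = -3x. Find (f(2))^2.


f(2) = -6
(-6)^2 = 36

36


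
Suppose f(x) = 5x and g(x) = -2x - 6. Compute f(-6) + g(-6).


f(-6) = -30
g(-6) = 6
Sum = -24

-24


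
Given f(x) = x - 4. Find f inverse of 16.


Solve x - 4 = 16
x = (16 + 4) / 1 = 20

20


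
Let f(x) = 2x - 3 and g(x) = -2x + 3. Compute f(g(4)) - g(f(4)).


f(g(4)) = -13
g(f(4)) = -7
Difference = -6

-6


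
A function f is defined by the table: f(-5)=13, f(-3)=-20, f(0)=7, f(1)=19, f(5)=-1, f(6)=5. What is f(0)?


7


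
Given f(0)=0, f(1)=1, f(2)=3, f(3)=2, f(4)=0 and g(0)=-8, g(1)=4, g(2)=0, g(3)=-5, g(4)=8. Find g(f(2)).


f(2) = 3
g(3) = -5

-5


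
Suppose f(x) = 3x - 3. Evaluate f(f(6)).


42


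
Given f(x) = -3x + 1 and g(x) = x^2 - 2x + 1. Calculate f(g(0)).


g(0) = 1
f(1) = -2

-2


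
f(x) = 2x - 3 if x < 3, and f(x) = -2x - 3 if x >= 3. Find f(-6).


-6 satisfies x < 3
f(-6) = -15

-15


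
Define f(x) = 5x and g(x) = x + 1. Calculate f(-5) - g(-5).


f(-5) = -25
g(-5) = -4
Difference = -21

-21


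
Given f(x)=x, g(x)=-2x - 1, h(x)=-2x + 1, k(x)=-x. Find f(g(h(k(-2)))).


k(-2) = 2
h(2) = -3
g(-3) = 5
f(5) = 5

5


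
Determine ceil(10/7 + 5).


10/7 = 1.4286
1.4286 + 5 = 6.4286
ceil(6.4286) = 7

7


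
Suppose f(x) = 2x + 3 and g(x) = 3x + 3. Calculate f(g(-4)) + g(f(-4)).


f(g(-4)) = -15
g(f(-4)) = -12
Sum = -27

-27


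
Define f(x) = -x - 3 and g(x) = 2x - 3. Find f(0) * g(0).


f(0) = -3
g(0) = -3
Product = 9

9


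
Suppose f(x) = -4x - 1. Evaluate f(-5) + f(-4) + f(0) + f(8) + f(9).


f(-5) = 19
f(-4) = 15
f(0) = -1
f(8) = -33
f(9) = -37
Sum = -37

-37


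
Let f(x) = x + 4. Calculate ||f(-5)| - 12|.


f(-5) = -1
|-1| = 1
|1 - 12| = 11

11


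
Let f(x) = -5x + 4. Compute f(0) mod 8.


f(0) = 4
4 mod 8 = 4

4


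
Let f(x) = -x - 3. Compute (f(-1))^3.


f(-1) = -2
(-2)^3 = -8

-8


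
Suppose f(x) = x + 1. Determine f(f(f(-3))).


f(-3) = -2
f(-2) = -1
f(-1) = 0

0


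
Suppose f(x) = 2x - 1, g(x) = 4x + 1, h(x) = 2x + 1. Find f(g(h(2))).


h(2) = 5
g(5) = 21
f(21) = 41

41


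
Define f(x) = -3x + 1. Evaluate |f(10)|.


29


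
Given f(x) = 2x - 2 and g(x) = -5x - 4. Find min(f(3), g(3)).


f(3) = 4
g(3) = -19
min = -19

-19


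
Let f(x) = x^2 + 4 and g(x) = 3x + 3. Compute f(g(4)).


g(4) = 15
f(15) = 1*(15)^2 + 4 = 229

229


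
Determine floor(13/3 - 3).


13/3 = 4.3333
4.3333 - 3 = 1.3333
floor(1.3333) = 1

1


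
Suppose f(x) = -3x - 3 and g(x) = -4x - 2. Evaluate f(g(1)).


g(1) = -6
f(-6) = 15

15


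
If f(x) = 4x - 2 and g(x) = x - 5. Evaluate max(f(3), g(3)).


f(3) = 10
g(3) = -2
max = 10

10


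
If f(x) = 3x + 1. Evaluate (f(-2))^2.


f(-2) = -5
(-5)^2 = 25

25


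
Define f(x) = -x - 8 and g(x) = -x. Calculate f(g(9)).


1


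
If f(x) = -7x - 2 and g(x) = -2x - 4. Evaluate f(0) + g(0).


-6


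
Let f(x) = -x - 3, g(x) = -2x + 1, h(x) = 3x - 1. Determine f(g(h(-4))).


h(-4) = -13
g(-13) = 27
f(27) = -30

-30


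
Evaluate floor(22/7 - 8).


22/7 = 3.1429
3.1429 - 8 = -4.8571
floor(-4.8571) = -5

-5


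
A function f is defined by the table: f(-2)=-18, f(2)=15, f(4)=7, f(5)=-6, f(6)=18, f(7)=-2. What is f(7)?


Reading from the table at x = 7

-2


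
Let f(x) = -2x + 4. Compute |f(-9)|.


f(-9) = 22
|22| = 22

22


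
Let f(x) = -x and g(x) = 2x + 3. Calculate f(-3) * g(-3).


f(-3) = 3
g(-3) = -3
Product = -9

-9


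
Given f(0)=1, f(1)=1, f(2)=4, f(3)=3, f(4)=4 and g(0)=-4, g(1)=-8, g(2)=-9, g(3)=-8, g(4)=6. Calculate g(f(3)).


-8


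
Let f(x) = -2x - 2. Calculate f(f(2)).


f(2) = -6
f(-6) = 10

10


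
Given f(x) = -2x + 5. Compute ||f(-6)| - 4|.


f(-6) = 17
|17| = 17
|17 - 4| = 13

13


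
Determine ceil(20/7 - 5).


20/7 = 2.8571
2.8571 - 5 = -2.1429
ceil(-2.1429) = -2

-2


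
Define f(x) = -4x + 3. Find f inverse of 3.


Solve -4x + 3 = 3
x = (3 - 3) / (-4) = 0

0


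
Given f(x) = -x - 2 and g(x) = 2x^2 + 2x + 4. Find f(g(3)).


g(3) = 28
f(28) = -30

-30


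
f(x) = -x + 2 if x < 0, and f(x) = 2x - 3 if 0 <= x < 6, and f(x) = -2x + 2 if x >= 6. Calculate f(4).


4 satisfies 0 <= x < 6
f(4) = 5

5


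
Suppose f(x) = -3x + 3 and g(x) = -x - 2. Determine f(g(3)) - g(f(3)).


14


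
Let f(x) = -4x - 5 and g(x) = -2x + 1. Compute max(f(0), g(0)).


f(0) = -5
g(0) = 1
max = 1

1


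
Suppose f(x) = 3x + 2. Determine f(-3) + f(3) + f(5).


f(-3) = -7
f(3) = 11
f(5) = 17
Sum = 21

21


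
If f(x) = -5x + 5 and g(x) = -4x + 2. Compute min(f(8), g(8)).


f(8) = -35
g(8) = -30
min = -35

-35


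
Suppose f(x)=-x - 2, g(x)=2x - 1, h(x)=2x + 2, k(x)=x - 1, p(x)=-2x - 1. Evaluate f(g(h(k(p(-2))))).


-13


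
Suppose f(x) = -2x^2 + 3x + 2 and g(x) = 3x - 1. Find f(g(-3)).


g(-3) = -10
f(-10) = (-2)*(-10)^2 + 3*(-10) + 2 = -228

-228


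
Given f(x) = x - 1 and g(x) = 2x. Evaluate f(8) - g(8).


f(8) = 7
g(8) = 16
Difference = -9

-9


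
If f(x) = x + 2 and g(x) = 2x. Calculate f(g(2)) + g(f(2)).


f(g(2)) = 6
g(f(2)) = 8
Sum = 14

14


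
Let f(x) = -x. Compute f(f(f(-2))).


f(-2) = 2
f(2) = -2
f(-2) = 2

2


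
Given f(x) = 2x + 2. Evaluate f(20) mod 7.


f(20) = 42
42 mod 7 = 0

0


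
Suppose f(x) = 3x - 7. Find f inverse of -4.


Solve 3x - 7 = -4
x = (-4 + 7) / 3 = 1

1


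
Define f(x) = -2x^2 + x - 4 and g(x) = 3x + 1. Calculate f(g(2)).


g(2) = 7
f(7) = (-2)*(7)^2 + 1*(7) - 4 = -95

-95


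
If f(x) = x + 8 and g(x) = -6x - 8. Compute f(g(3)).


g(3) = -26
f(-26) = -18

-18


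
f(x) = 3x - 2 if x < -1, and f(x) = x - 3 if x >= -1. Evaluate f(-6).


-6 satisfies x < -1
f(-6) = -20

-20


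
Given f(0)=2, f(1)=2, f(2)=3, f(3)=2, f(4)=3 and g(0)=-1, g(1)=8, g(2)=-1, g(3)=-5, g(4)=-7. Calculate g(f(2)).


f(2) = 3
g(3) = -5

-5


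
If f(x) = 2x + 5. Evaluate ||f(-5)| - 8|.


f(-5) = -5
|-5| = 5
|5 - 8| = 3

3


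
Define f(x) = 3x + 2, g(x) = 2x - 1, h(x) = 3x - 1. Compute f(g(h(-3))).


h(-3) = -10
g(-10) = -21
f(-21) = -61

-61


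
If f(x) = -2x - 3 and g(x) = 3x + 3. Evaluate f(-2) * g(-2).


f(-2) = 1
g(-2) = -3
Product = -3

-3


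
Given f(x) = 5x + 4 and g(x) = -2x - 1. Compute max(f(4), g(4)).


f(4) = 24
g(4) = -9
max = 24

24


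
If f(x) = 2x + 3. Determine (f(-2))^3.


f(-2) = -1
(-1)^3 = -1

-1


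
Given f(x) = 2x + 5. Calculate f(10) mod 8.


1


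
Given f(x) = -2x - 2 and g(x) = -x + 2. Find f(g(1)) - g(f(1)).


f(g(1)) = -4
g(f(1)) = 6
Difference = -10

-10


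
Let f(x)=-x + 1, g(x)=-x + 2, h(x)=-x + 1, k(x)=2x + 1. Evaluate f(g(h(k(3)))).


-7


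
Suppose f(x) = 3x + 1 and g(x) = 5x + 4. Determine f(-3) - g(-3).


f(-3) = -8
g(-3) = -11
Difference = 3

3


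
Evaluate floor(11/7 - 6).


11/7 = 1.5714
1.5714 - 6 = -4.4286
floor(-4.4286) = -5

-5


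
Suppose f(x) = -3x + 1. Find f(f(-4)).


f(-4) = 13
f(13) = -38

-38


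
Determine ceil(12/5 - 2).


12/5 = 2.4
2.4 - 2 = 0.4
ceil(0.4) = 1

1


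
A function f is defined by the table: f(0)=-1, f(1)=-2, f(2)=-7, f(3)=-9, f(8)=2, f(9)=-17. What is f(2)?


-7


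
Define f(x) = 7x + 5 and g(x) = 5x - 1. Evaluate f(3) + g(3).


f(3) = 26
g(3) = 14
Sum = 40

40


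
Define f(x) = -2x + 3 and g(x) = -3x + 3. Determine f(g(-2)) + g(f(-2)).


f(g(-2)) = -15
g(f(-2)) = -18
Sum = -33

-33


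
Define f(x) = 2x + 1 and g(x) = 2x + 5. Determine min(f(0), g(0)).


f(0) = 1
g(0) = 5
min = 1

1


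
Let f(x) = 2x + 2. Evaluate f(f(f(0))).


f(0) = 2
f(2) = 6
f(6) = 14

14


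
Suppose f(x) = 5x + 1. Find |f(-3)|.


f(-3) = -14
|-14| = 14

14


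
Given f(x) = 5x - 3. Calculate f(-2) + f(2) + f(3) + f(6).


f(-2) = -13
f(2) = 7
f(3) = 12
f(6) = 27
Sum = 33

33


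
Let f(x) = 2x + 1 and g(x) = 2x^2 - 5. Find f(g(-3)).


g(-3) = 13
f(13) = 27

27


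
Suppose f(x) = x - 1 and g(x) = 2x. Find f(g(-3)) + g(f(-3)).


f(g(-3)) = -7
g(f(-3)) = -8
Sum = -15

-15


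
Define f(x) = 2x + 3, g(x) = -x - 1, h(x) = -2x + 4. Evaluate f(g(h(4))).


h(4) = -4
g(-4) = 3
f(3) = 9

9


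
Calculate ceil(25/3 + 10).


25/3 = 8.3333
8.3333 + 10 = 18.3333
ceil(18.3333) = 19

19


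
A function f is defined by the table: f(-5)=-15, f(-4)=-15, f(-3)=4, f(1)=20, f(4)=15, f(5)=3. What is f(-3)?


Reading from the table at x = -3

4


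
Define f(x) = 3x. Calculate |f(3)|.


f(3) = 9
|9| = 9

9


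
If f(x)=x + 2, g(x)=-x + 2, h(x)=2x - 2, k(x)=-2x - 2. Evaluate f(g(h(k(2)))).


18


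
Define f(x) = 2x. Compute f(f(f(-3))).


-24


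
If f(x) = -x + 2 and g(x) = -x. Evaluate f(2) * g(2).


f(2) = 0
g(2) = -2
Product = 0

0


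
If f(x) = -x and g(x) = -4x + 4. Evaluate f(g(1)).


0


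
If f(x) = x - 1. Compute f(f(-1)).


f(-1) = -2
f(-2) = -3

-3


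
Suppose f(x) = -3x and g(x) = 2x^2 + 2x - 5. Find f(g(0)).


g(0) = -5
f(-5) = 15

15


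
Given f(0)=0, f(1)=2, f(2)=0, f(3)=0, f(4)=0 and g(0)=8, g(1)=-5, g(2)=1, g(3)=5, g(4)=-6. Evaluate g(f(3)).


f(3) = 0
g(0) = 8

8


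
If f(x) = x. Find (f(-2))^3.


f(-2) = -2
(-2)^3 = -8

-8


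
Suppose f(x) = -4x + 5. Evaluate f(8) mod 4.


f(8) = -27
-27 mod 4 = 1

1


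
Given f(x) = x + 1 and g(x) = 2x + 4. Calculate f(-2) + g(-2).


f(-2) = -1
g(-2) = 0
Sum = -1

-1


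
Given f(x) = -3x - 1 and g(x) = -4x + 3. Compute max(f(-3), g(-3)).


f(-3) = 8
g(-3) = 15
max = 15

15


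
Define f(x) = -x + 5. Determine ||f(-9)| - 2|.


f(-9) = 14
|14| = 14
|14 - 2| = 12

12


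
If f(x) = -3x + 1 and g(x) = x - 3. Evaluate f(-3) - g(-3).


f(-3) = 10
g(-3) = -6
Difference = 16

16


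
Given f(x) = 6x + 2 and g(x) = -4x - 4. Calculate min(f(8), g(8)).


f(8) = 50
g(8) = -36
min = -36

-36


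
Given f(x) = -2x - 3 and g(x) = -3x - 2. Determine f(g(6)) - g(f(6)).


f(g(6)) = 37
g(f(6)) = 43
Difference = -6

-6


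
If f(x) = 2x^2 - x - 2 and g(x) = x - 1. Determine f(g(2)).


g(2) = 1
f(1) = 2*(1)^2 - 1*(1) - 2 = -1

-1


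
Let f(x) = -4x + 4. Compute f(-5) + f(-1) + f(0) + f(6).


f(-5) = 24
f(-1) = 8
f(0) = 4
f(6) = -20
Sum = 16

16


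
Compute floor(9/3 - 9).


9/3 = 3
3 - 9 = -6
floor(-6) = -6

-6
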